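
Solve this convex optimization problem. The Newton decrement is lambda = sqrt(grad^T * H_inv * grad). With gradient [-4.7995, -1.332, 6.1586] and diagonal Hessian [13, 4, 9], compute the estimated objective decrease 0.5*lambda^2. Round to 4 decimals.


Step 1: H is diagonal, so H^(-1) * g = [-0.3692, -0.333, 0.6843].
Step 2: g^T H^(-1) g = sum_i g_i^2 / H_ii
  = (-4.7995)^2/13 + (-1.332)^2/4 + (6.1586)^2/9
  = 1.7719 + 0.4436 + 4.2143 = 6.4298
Step 3: Objective decrease = 0.5 * g^T H^(-1) g = 3.2149


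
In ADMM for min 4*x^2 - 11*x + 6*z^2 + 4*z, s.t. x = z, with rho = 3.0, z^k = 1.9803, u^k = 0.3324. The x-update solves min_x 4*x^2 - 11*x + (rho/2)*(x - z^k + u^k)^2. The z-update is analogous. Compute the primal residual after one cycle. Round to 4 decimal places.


ADMM iteration with rho = 3.0, z^k = 1.9803, u^k = 0.3324
Step 1: x-update.
Minimize 4*x^2 - 11*x + (3.0/2)*(x - 1.9803 + 0.3324)^2
FOC: (2*4 + 3.0)*x = 11 + 3.0*(1.9803 - 0.3324)
x^{k+1} = 1.4494
Step 2: z-update.
Minimize 6*z^2 + 4*z + (3.0/2)*(1.4494 - z + 0.3324)^2
FOC: (2*6 + 3.0)*z = -4 + 3.0*(1.4494 + 0.3324)
z^{k+1} = 0.0897
Step 3: u-update.
u^{k+1} = 0.3324 + 1.4494 - 0.0897 = 1.6921
Step 4: Primal residual = |1.4494 - 0.0897| = 1.3597


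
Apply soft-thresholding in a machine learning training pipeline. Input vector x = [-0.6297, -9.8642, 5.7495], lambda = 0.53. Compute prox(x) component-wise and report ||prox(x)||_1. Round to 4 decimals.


Soft-thresholding with lambda = 0.53:
prox(-0.6297) = sign(-0.6297)*max(|-0.6297| - 0.53, 0) = -0.0997
prox(-9.8642) = sign(-9.8642)*max(|-9.8642| - 0.53, 0) = -9.3342
prox(5.7495) = sign(5.7495)*max(|5.7495| - 0.53, 0) = 5.2195
prox(x) = [-0.0997, -9.3342, 5.2195]
||prox(x)||_1 = 0.0997 + 9.3342 + 5.2195 = 14.6534


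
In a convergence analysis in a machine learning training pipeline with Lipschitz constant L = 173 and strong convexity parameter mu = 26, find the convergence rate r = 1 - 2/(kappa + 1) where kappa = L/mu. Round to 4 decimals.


Step 1: Compute the condition number.
kappa = L/mu = 173/26 = 6.6538
Step 2: Compute the convergence rate.
r = 1 - 2/(kappa + 1) = 1 - 2*mu/(L + mu) = (L - mu)/(L + mu) = 147/199 = 0.7387


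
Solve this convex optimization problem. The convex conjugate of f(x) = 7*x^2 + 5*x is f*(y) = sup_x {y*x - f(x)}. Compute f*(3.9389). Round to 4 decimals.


f*(y) = sup_x {y*x - a*x^2 - b*x} = sup_x {(y-b)*x - a*x^2}
FOC: (y - b) - 2a*x = 0 => x* = (y - b)/(2a)
x* = (3.9389 - 5)/(2*7) = -0.0758
f*(3.9389) = (y-b)^2/(4a) = (3.9389 - 5)^2/(4*7)
= 1.1259/28 = 0.0402


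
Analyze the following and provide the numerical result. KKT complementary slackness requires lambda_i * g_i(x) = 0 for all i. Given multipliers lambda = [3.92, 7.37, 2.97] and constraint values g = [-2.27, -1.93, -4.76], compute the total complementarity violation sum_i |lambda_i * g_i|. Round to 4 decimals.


KKT complementary slackness check:
lambda_1 * g_1 = 3.92 * -2.27 = -8.8984
lambda_2 * g_2 = 7.37 * -1.93 = -14.2241
lambda_3 * g_3 = 2.97 * -4.76 = -14.1372
Total violation = 8.8984 + 14.2241 + 14.1372 = 37.2597


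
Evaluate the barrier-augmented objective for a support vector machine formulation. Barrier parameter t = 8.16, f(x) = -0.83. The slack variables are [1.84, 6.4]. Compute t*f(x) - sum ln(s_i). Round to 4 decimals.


Step 1: Compute log-barrier.
ln values: [0.6098, 1.8563]
phi = -(0.6098 + 1.8563) = -2.4661
Step 2: Compute augmented objective.
t*f(x) = 8.16*-0.83 = -6.7728
Total = -6.7728 - 2.4661 = -9.2389


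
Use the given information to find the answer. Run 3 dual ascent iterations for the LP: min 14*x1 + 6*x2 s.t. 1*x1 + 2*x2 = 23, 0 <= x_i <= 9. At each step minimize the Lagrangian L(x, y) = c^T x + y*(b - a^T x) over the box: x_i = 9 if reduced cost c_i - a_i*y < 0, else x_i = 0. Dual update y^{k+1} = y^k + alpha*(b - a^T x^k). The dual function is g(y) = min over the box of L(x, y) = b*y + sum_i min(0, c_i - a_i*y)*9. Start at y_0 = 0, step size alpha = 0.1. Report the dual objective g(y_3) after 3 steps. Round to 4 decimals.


Dual ascent for LP: min 14*x1 + 6*x2, 1*x1 + 2*x2 = 23, 0 <= x_i <= 9
Step 1: y^k = 0.0, reduced costs: (14.0, 6.0)
  x^k = (0.0, 0.0), subgradient = b - a^T x = 23.0
  y^{k+1} = 0.0 + 0.1*23.0 = 2.3
Step 2: y^k = 2.3, reduced costs: (11.7, 1.4)
  x^k = (0.0, 0.0), subgradient = b - a^T x = 23.0
  y^{k+1} = 2.3 + 0.1*23.0 = 4.6
Step 3: y^k = 4.6, reduced costs: (9.4, -3.2)
  x^k = (0.0, 9.0), subgradient = b - a^T x = 5.0
  y^{k+1} = 4.6 + 0.1*5.0 = 5.1
Dual objective at y_3 = 5.1: reduced costs (8.9, -4.2), box minimizer x = (0.0, 9.0)
g(y_3) = b*y + (c1 - a1*y)*x1 + (c2 - a2*y)*x2 = 23*5.1 + 8.9*0.0 + (-4.2)*9.0 = 117.3 + 0.0 - 37.8 = 79.5


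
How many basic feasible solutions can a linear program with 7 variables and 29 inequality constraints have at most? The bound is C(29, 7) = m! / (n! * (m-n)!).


Each vertex corresponds to some choice of n active constraints out of m, so the number of vertices is at most C(m, n) = m! / (n!(m-n)!).
m = 29, n = 7
Numerator: 29 * 28 * 27 * 26 * 25 * 24 * 23
Denominator: 7! = 5040
C(29, 7) = 1560780


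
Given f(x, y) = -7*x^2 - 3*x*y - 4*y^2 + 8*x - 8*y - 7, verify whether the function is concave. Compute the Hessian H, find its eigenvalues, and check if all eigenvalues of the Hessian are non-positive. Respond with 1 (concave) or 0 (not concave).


The Hessian of f(x,y) = -7*x^2 - 3*x*y - 4*y^2 + 8*x - 8*y - 7 is:
H = [[-14, -3], [-3, -8]]
Trace = -14 - 8 = -22
Determinant = -14*-8 - (-3)^2 = 103
Discriminant = (-22)^2 - 4*103 = 72.0
Eigenvalues: lambda_1 = -15.2426, lambda_2 = -6.7574
The function is concave.

1


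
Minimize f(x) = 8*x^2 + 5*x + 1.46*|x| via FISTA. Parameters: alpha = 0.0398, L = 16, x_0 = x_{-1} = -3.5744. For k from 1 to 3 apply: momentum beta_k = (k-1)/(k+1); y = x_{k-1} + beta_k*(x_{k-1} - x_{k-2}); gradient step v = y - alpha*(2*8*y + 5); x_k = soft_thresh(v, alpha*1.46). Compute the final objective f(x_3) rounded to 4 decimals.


FISTA on f(x) = 8*x^2 + 5*x + 1.46*|x|
L = 16, alpha = 0.0398
Iteration 1: beta = 0.0, y = -3.5744 + 0.0*(-3.5744 + 3.5744) = -3.5744
  grad(y) = -52.1904, v = y - alpha*grad = -1.4972
  prox(v) = soft_thresh(-1.4972, 0.0581) = -1.4391
Iteration 2: beta = 0.3333, y = -1.4391 + 0.3333*(-1.4391 + 3.5744) = -0.7274
  grad(y) = -6.6376, v = y - alpha*grad = -0.4632
  prox(v) = soft_thresh(-0.4632, 0.0581) = -0.4051
Iteration 3: beta = 0.5, y = -0.4051 + 0.5*(-0.4051 + 1.4391) = 0.112
  grad(y) = 6.7913, v = y - alpha*grad = -0.1583
  prox(v) = soft_thresh(-0.1583, 0.0581) = -0.1002
f(x_3) = 8*(-0.1002)^2 + 5*(-0.1002) + 1.46*|-0.1002| = -0.2744


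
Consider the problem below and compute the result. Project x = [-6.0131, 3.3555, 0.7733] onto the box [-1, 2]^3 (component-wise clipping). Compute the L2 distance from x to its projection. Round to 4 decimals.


Project each component onto [-1, 2].
clip(-6.0131) = -1.0, clip(3.3555) = 2.0, clip(0.7733) = 0.7733
Projection = [-1.0, 2.0, 0.7733]
Squared diffs: [25.1312, 1.8374, 0.0]
Distance = sqrt(26.9686) = 5.1931


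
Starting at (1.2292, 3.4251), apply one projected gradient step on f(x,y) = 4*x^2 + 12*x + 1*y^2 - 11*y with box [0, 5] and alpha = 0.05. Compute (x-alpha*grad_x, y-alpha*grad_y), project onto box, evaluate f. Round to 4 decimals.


Step 1: Compute gradient at (1.2292, 3.4251).
grad_x = 2*4*1.2292 + 12 = 21.8336
grad_y = 2*1*3.4251 - 11 = -4.1498
Step 2: Gradient step.
x_raw = 1.2292 - 0.05*21.8336 = 0.1375
y_raw = 3.4251 - 0.05*-4.1498 = 3.6326
Step 3: Project onto [0, 5].
x_proj = clip(0.1375) = 0.1375
y_proj = clip(3.6326) = 3.6326
Step 4: Evaluate f.
f(0.1375, 3.6326) = -25.0369


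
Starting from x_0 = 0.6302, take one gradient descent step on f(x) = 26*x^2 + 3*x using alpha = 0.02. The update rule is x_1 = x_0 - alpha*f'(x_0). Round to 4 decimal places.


We compute the gradient at x_0 and apply the update.
f'(x) = 52*x + 3
f'(0.6302) = 52*0.6302 + 3 = 35.7704
x_1 = 0.6302 - 0.02*35.7704 = -0.0852


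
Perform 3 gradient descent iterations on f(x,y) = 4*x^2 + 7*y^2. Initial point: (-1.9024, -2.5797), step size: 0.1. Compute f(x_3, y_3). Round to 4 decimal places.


Gradient descent on f(x,y) = 4*x^2 + 7*y^2.
Starting point: (-1.9024, -2.5797), alpha = 0.1
Step 1: grad_x = 2*4*-1.9024 = -15.2192, grad_y = 2*7*-2.5797 = -36.1158
  x_1 = -1.9024 - 0.1*-15.2192 = -0.3805
  y_1 = -2.5797 - 0.1*-36.1158 = 1.0319
Step 2: grad_x = 2*4*-0.3805 = -3.0438, grad_y = 2*7*1.0319 = 14.4463
  x_2 = -0.3805 - 0.1*-3.0438 = -0.0761
  y_2 = 1.0319 - 0.1*14.4463 = -0.4128
Step 3: grad_x = 2*4*-0.0761 = -0.6088, grad_y = 2*7*-0.4128 = -5.7785
  x_3 = -0.0761 - 0.1*-0.6088 = -0.0152
  y_3 = -0.4128 - 0.1*-5.7785 = 0.1651
f(-0.0152, 0.1651) = 4*(-0.0152)^2 + 7*0.1651^2 = 0.1917


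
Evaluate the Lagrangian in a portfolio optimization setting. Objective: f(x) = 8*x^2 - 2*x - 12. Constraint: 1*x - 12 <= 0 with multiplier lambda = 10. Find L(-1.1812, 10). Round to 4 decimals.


Step 1: Evaluate f(x).
f(-1.1812) = 8*(-1.1812)^2 - 2*(-1.1812) - 12 = 1.5243
Step 2: Evaluate g(x).
g(-1.1812) = 1*-1.1812 - 12 = -13.1812
Step 3: Compute Lagrangian.
L = 1.5243 + 10*-13.1812 = -130.2877


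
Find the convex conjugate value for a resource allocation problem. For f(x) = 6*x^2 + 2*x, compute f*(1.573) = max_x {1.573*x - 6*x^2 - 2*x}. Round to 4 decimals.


f*(y) = sup_x {y*x - a*x^2 - b*x} = sup_x {(y-b)*x - a*x^2}
FOC: (y - b) - 2a*x = 0 => x* = (y - b)/(2a)
x* = (1.573 - 2)/(2*6) = -0.0356
f*(1.573) = (y-b)^2/(4a) = (1.573 - 2)^2/(4*6)
= 0.1823/24 = 0.0076


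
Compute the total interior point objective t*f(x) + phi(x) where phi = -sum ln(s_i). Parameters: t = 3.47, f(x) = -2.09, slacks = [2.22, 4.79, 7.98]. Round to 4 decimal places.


Step 1: Compute log-barrier.
ln values: [0.7975, 1.5665, 2.0769]
phi = -(0.7975 + 1.5665 + 2.0769) = -4.441
Step 2: Compute augmented objective.
t*f(x) = 3.47*-2.09 = -7.2523
Total = -7.2523 - 4.441 = -11.6933


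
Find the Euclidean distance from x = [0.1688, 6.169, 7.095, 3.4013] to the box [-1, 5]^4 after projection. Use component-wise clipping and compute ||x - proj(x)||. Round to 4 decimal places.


Project each component onto [-1, 5].
clip(0.1688) = 0.1688, clip(6.169) = 5.0, clip(7.095) = 5.0, clip(3.4013) = 3.4013
Projection = [0.1688, 5.0, 5.0, 3.4013]
Squared diffs: [0.0, 1.3666, 4.389, 0.0]
Distance = sqrt(5.7556) = 2.3991


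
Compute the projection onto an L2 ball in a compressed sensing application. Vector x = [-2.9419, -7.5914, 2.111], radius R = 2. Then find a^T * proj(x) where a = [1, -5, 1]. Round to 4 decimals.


Step 1: Compute ||x|| (intermediates to 6 decimals).
||x|| = sqrt((-2.9419)^2 + (-7.5914)^2 + 2.111^2) = 8.410734
Step 2: Project.
Since ||x|| > R, scale = R/||x|| = 2/8.410734 = 0.237791, proj(x) = scale * x
proj(x) = [-0.699557, -1.805167, 0.501977]
Step 3: Dot product.
a^T * proj(x) = 1*(-0.699557) - 5*(-1.805167) + 1*0.501977 = 8.8283


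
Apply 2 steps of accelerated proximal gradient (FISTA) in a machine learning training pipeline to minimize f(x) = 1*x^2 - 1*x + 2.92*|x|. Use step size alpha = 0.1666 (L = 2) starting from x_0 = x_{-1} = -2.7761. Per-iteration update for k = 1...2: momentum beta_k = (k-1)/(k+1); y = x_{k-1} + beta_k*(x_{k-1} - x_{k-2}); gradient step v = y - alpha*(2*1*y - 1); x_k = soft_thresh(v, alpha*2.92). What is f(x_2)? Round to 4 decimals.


FISTA on f(x) = 1*x^2 - 1*x + 2.92*|x|
L = 2, alpha = 0.1666
Iteration 1: beta = 0.0, y = -2.7761 + 0.0*(-2.7761 + 2.7761) = -2.7761
  grad(y) = -6.5522, v = y - alpha*grad = -1.6845
  prox(v) = soft_thresh(-1.6845, 0.4865) = -1.198
Iteration 2: beta = 0.3333, y = -1.198 + 0.3333*(-1.198 + 2.7761) = -0.672
  grad(y) = -2.344, v = y - alpha*grad = -0.2815
  prox(v) = soft_thresh(-0.2815, 0.4865) = 0.0
f(x_2) = 1*0.0^2 - 1*0.0 + 2.92*|0.0| = 0.0


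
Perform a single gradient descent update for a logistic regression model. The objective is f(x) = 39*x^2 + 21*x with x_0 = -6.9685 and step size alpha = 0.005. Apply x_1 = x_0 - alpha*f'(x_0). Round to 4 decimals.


We compute the gradient at x_0 and apply the update.
f'(x) = 78*x + 21
f'(-6.9685) = 78*-6.9685 + 21 = -522.543
x_1 = -6.9685 - 0.005*-522.543 = -4.3558


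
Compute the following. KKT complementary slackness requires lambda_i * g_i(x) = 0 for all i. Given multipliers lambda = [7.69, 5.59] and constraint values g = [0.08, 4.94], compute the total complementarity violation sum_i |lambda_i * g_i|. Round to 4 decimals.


KKT complementary slackness check:
lambda_1 * g_1 = 7.69 * 0.08 = 0.6152
lambda_2 * g_2 = 5.59 * 4.94 = 27.6146
Total violation = 0.6152 + 27.6146 = 28.2298


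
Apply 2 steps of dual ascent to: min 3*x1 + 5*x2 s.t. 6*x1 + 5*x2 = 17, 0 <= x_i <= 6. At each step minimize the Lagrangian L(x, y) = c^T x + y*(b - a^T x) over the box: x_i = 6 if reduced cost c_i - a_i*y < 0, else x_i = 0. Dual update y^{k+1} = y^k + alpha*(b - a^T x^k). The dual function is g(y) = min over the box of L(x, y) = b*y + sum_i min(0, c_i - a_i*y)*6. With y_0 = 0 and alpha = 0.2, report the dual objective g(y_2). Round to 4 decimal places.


Dual ascent for LP: min 3*x1 + 5*x2, 6*x1 + 5*x2 = 17, 0 <= x_i <= 6
Step 1: y^k = 0.0, reduced costs: (3.0, 5.0)
  x^k = (0.0, 0.0), subgradient = b - a^T x = 17.0
  y^{k+1} = 0.0 + 0.2*17.0 = 3.4
Step 2: y^k = 3.4, reduced costs: (-17.4, -12.0)
  x^k = (6.0, 6.0), subgradient = b - a^T x = -49.0
  y^{k+1} = 3.4 + 0.2*-49.0 = -6.4
Dual objective at y_2 = -6.4: reduced costs (41.4, 37.0), box minimizer x = (0.0, 0.0)
g(y_2) = b*y + (c1 - a1*y)*x1 + (c2 - a2*y)*x2 = 17*(-6.4) + 41.4*0.0 + 37.0*0.0 = -108.8 + 0.0 + 0.0 = -108.8


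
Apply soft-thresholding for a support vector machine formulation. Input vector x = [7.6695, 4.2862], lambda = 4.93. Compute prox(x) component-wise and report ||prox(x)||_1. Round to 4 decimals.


Soft-thresholding with lambda = 4.93:
prox(7.6695) = sign(7.6695)*max(|7.6695| - 4.93, 0) = 2.7395
prox(4.2862) = sign(4.2862)*max(|4.2862| - 4.93, 0) = 0.0
prox(x) = [2.7395, 0.0]
||prox(x)||_1 = 2.7395 + 0.0 = 2.7395


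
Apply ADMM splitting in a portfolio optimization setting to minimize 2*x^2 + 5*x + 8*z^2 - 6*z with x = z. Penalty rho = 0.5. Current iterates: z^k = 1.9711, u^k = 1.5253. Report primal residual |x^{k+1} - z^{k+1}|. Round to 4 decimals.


ADMM iteration with rho = 0.5, z^k = 1.9711, u^k = 1.5253
Step 1: x-update.
Minimize 2*x^2 + 5*x + (0.5/2)*(x - 1.9711 + 1.5253)^2
FOC: (2*2 + 0.5)*x = -5 + 0.5*(1.9711 - 1.5253)
x^{k+1} = -1.0616
Step 2: z-update.
Minimize 8*z^2 - 6*z + (0.5/2)*(-1.0616 - z + 1.5253)^2
FOC: (2*8 + 0.5)*z = 6 + 0.5*(-1.0616 + 1.5253)
z^{k+1} = 0.3777
Step 3: u-update.
u^{k+1} = 1.5253 - 1.0616 - 0.3777 = 0.086
Step 4: Primal residual = |-1.0616 - 0.3777| = 1.4393


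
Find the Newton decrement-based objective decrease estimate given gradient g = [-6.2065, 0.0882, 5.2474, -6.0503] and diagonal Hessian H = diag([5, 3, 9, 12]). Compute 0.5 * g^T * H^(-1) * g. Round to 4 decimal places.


Step 1: H is diagonal, so H^(-1) * g = [-1.2413, 0.0294, 0.583, -0.5042].
Step 2: g^T H^(-1) g = sum_i g_i^2 / H_ii
  = (-6.2065)^2/5 + (0.0882)^2/3 + (5.2474)^2/9 + (-6.0503)^2/12
  = 7.7041 + 0.0026 + 3.0595 + 3.0505 = 13.8167
Step 3: Objective decrease = 0.5 * g^T H^(-1) g = 6.9083


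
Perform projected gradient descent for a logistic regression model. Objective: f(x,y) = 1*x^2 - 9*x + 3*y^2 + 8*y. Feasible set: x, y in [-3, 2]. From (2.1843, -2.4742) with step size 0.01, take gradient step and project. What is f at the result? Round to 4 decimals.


Step 1: Compute gradient at (2.1843, -2.4742).
grad_x = 2*1*2.1843 - 9 = -4.6314
grad_y = 2*3*-2.4742 + 8 = -6.8452
Step 2: Gradient step.
x_raw = 2.1843 - 0.01*-4.6314 = 2.2306
y_raw = -2.4742 - 0.01*-6.8452 = -2.4057
Step 3: Project onto [-3, 2].
x_proj = clip(2.2306) = 2.0
y_proj = clip(-2.4057) = -2.4057
Step 4: Evaluate f.
f(2.0, -2.4057) = -15.8831


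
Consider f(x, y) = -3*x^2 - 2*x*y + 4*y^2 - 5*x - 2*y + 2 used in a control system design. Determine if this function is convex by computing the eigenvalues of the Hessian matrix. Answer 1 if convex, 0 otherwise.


The Hessian of f(x,y) = -3*x^2 - 2*x*y + 4*y^2 - 5*x - 2*y + 2 is:
H = [[-6, -2], [-2, 8]]
Trace = -6 + 8 = 2
Determinant = -6*8 - (-2)^2 = -52
Discriminant = (2)^2 - 4*-52 = 212.0
Eigenvalues: lambda_1 = -6.2801, lambda_2 = 8.2801
The function is not convex.

0


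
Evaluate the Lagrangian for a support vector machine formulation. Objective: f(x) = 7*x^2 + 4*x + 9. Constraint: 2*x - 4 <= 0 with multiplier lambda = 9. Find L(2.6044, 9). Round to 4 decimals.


Step 1: Evaluate f(x).
f(2.6044) = 7*2.6044^2 + 4*2.6044 + 9 = 66.8979
Step 2: Evaluate g(x).
g(2.6044) = 2*2.6044 - 4 = 1.2088
Step 3: Compute Lagrangian.
L = 66.8979 + 9*1.2088 = 77.7771


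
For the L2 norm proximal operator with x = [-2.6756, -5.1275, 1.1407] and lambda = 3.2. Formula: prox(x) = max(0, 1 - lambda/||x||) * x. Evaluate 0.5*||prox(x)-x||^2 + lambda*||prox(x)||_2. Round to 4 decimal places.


Step 1: Compute ||x||.
||x|| = 5.895
Step 2: Compute scaling factor.
scale = max(0, 1 - 3.2/5.895) = 0.4572
Step 3: prox(x) = [-1.2232, -2.3441, 0.5215]
||prox(x)|| = 2.695
Step 4: Proximal objective.
0.5*||prox-x||^2 = 5.12
lambda*||prox|| = 8.624
Total = 13.7441


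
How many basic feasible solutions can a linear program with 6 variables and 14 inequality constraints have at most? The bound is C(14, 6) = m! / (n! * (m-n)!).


Each vertex corresponds to some choice of n active constraints out of m, so the number of vertices is at most C(m, n) = m! / (n!(m-n)!).
m = 14, n = 6
Numerator: 14 * 13 * 12 * 11 * 10 * 9
Denominator: 6! = 720
C(14, 6) = 3003


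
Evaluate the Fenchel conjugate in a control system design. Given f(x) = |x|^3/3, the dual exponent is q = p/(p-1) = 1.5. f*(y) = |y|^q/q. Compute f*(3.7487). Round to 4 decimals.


The conjugate exponent q satisfies 1/p + 1/q = 1.
p = 3, so q = 3/(3 - 1) = 1.5
|y|^q = 3.7487^1.5 = 7.2581
f*(3.7487) = 7.2581 / 1.5 = 4.8387


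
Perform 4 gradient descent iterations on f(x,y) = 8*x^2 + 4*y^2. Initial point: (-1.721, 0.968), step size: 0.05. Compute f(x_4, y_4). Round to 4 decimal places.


Gradient descent on f(x,y) = 8*x^2 + 4*y^2.
Starting point: (-1.721, 0.968), alpha = 0.05
Step 1: grad_x = 2*8*-1.721 = -27.536, grad_y = 2*4*0.968 = 7.744
  x_1 = -1.721 - 0.05*-27.536 = -0.3442
  y_1 = 0.968 - 0.05*7.744 = 0.5808
Step 2: grad_x = 2*8*-0.3442 = -5.5072, grad_y = 2*4*0.5808 = 4.6464
  x_2 = -0.3442 - 0.05*-5.5072 = -0.0688
  y_2 = 0.5808 - 0.05*4.6464 = 0.3485
Step 3: grad_x = 2*8*-0.0688 = -1.1014, grad_y = 2*4*0.3485 = 2.7878
  x_3 = -0.0688 - 0.05*-1.1014 = -0.0138
  y_3 = 0.3485 - 0.05*2.7878 = 0.2091
Step 4: grad_x = 2*8*-0.0138 = -0.2203, grad_y = 2*4*0.2091 = 1.6727
  x_4 = -0.0138 - 0.05*-0.2203 = -0.0028
  y_4 = 0.2091 - 0.05*1.6727 = 0.1255
f(-0.0028, 0.1255) = 8*(-0.0028)^2 + 4*0.1255^2 = 0.063


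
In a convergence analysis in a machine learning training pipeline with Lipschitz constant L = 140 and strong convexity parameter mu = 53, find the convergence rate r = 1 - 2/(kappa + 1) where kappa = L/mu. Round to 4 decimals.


Step 1: Compute the condition number.
kappa = L/mu = 140/53 = 2.6415
Step 2: Compute the convergence rate.
r = 1 - 2/(kappa + 1) = 1 - 2*mu/(L + mu) = (L - mu)/(L + mu) = 87/193 = 0.4508


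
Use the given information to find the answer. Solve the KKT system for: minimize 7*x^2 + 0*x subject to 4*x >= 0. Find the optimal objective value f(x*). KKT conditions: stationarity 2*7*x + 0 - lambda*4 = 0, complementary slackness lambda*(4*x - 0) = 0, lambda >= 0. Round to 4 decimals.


Step 1: Try lambda = 0 (constraint inactive).
Stationarity: 2*7*x + 0 = 0
x* = 0/(2*7) = 0.0
Check constraint: 4*0.0 = 0.0 >= 0 -- satisfied.
Step 2: Compute optimal value.
f(x*) = 7*0.0^2 + 0*0.0 = 0.0


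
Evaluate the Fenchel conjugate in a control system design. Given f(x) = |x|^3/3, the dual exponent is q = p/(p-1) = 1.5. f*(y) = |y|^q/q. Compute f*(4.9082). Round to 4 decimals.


The conjugate exponent q satisfies 1/p + 1/q = 1.
p = 3, so q = 3/(3 - 1) = 1.5
|y|^q = 4.9082^1.5 = 10.8739
f*(4.9082) = 10.8739 / 1.5 = 7.2492


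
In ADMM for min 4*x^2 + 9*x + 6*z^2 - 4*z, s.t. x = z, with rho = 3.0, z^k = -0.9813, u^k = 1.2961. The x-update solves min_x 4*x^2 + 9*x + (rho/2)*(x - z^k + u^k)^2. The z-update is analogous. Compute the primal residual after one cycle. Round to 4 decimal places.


ADMM iteration with rho = 3.0, z^k = -0.9813, u^k = 1.2961
Step 1: x-update.
Minimize 4*x^2 + 9*x + (3.0/2)*(x + 0.9813 + 1.2961)^2
FOC: (2*4 + 3.0)*x = -9 + 3.0*(-0.9813 - 1.2961)
x^{k+1} = -1.4393
Step 2: z-update.
Minimize 6*z^2 - 4*z + (3.0/2)*(-1.4393 - z + 1.2961)^2
FOC: (2*6 + 3.0)*z = 4 + 3.0*(-1.4393 + 1.2961)
z^{k+1} = 0.238
Step 3: u-update.
u^{k+1} = 1.2961 - 1.4393 - 0.238 = -0.3812
Step 4: Primal residual = |-1.4393 - 0.238| = 1.6773


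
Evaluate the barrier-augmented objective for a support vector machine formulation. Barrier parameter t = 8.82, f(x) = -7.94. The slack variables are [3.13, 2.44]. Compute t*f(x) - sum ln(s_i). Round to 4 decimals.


Step 1: Compute log-barrier.
ln values: [1.141, 0.892]
phi = -(1.141 + 0.892) = -2.033
Step 2: Compute augmented objective.
t*f(x) = 8.82*-7.94 = -70.0308
Total = -70.0308 - 2.033 = -72.0638


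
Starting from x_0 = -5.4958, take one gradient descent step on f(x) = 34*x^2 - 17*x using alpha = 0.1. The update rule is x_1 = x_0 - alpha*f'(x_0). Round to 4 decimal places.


We compute the gradient at x_0 and apply the update.
f'(x) = 68*x - 17
f'(-5.4958) = 68*-5.4958 - 17 = -390.7144
x_1 = -5.4958 - 0.1*-390.7144 = 33.5756


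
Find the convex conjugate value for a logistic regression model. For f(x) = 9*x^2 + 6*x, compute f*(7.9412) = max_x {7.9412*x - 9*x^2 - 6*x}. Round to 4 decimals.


f*(y) = sup_x {y*x - a*x^2 - b*x} = sup_x {(y-b)*x - a*x^2}
FOC: (y - b) - 2a*x = 0 => x* = (y - b)/(2a)
x* = (7.9412 - 6)/(2*9) = 0.1078
f*(7.9412) = (y-b)^2/(4a) = (7.9412 - 6)^2/(4*9)
= 3.7683/36 = 0.1047


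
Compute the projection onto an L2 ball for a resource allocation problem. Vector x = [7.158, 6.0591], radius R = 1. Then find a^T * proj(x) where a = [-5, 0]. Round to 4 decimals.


Step 1: Compute ||x|| (intermediates to 6 decimals).
||x|| = sqrt(7.158^2 + 6.0591^2) = 9.378148
Step 2: Project.
Since ||x|| > R, scale = R/||x|| = 1/9.378148 = 0.106631, proj(x) = scale * x
proj(x) = [0.763265, 0.646088]
Step 3: Dot product.
a^T * proj(x) = -5*0.763265 + 0*0.646088 = -3.8163


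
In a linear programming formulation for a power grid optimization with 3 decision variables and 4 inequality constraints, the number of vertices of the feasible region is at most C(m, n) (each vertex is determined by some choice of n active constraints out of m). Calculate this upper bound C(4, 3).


Each vertex corresponds to some choice of n active constraints out of m, so the number of vertices is at most C(m, n) = m! / (n!(m-n)!).
m = 4, n = 3
Numerator: 4 * 3 * 2
Denominator: 3! = 6
C(4, 3) = 4


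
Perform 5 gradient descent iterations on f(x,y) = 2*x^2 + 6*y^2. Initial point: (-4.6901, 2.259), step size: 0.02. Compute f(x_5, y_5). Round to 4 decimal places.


Gradient descent on f(x,y) = 2*x^2 + 6*y^2.
Starting point: (-4.6901, 2.259), alpha = 0.02
Step 1: grad_x = 2*2*-4.6901 = -18.7604, grad_y = 2*6*2.259 = 27.108
  x_1 = -4.6901 - 0.02*-18.7604 = -4.3149
  y_1 = 2.259 - 0.02*27.108 = 1.7168
Step 2: grad_x = 2*2*-4.3149 = -17.2596, grad_y = 2*6*1.7168 = 20.6021
  x_2 = -4.3149 - 0.02*-17.2596 = -3.9697
  y_2 = 1.7168 - 0.02*20.6021 = 1.3048
Step 3: grad_x = 2*2*-3.9697 = -15.8788, grad_y = 2*6*1.3048 = 15.6576
  x_3 = -3.9697 - 0.02*-15.8788 = -3.6521
  y_3 = 1.3048 - 0.02*15.6576 = 0.9916
Step 4: grad_x = 2*2*-3.6521 = -14.6085, grad_y = 2*6*0.9916 = 11.8998
  x_4 = -3.6521 - 0.02*-14.6085 = -3.36
  y_4 = 0.9916 - 0.02*11.8998 = 0.7537
Step 5: grad_x = 2*2*-3.36 = -13.4398, grad_y = 2*6*0.7537 = 9.0438
  x_5 = -3.36 - 0.02*-13.4398 = -3.0912
  y_5 = 0.7537 - 0.02*9.0438 = 0.5728
f(-3.0912, 0.5728) = 2*(-3.0912)^2 + 6*0.5728^2 = 21.0789


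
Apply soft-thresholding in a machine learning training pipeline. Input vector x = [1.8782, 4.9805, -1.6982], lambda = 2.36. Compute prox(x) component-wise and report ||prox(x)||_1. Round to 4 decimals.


Soft-thresholding with lambda = 2.36:
prox(1.8782) = sign(1.8782)*max(|1.8782| - 2.36, 0) = 0.0
prox(4.9805) = sign(4.9805)*max(|4.9805| - 2.36, 0) = 2.6205
prox(-1.6982) = sign(-1.6982)*max(|-1.6982| - 2.36, 0) = 0.0
prox(x) = [0.0, 2.6205, 0.0]
||prox(x)||_1 = 0.0 + 2.6205 + 0.0 = 2.6205


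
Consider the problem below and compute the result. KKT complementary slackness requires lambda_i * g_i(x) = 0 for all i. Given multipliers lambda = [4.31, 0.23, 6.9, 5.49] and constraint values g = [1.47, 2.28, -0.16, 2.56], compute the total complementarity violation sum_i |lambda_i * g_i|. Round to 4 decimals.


KKT complementary slackness check:
lambda_1 * g_1 = 4.31 * 1.47 = 6.3357
lambda_2 * g_2 = 0.23 * 2.28 = 0.5244
lambda_3 * g_3 = 6.9 * -0.16 = -1.104
lambda_4 * g_4 = 5.49 * 2.56 = 14.0544
Total violation = 6.3357 + 0.5244 + 1.104 + 14.0544 = 22.0185


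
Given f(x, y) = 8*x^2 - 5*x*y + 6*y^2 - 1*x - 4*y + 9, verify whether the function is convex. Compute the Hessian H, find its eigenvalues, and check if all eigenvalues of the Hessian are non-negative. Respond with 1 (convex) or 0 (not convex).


The Hessian of f(x,y) = 8*x^2 - 5*x*y + 6*y^2 - 1*x - 4*y + 9 is:
H = [[16, -5], [-5, 12]]
Trace = 16 + 12 = 28
Determinant = 16*12 - (-5)^2 = 167
Discriminant = (28)^2 - 4*167 = 116.0
Eigenvalues: lambda_1 = 8.6148, lambda_2 = 19.3852
The function is convex.

1


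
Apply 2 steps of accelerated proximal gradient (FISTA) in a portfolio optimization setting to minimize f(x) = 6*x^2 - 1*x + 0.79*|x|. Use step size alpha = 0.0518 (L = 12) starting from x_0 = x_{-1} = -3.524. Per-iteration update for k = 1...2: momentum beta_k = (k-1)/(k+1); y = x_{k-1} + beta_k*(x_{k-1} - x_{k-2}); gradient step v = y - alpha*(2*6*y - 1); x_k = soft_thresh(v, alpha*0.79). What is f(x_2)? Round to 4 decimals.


FISTA on f(x) = 6*x^2 - 1*x + 0.79*|x|
L = 12, alpha = 0.0518
Iteration 1: beta = 0.0, y = -3.524 + 0.0*(-3.524 + 3.524) = -3.524
  grad(y) = -43.288, v = y - alpha*grad = -1.2817
  prox(v) = soft_thresh(-1.2817, 0.0409) = -1.2408
Iteration 2: beta = 0.3333, y = -1.2408 + 0.3333*(-1.2408 + 3.524) = -0.4797
  grad(y) = -6.7562, v = y - alpha*grad = -0.1297
  prox(v) = soft_thresh(-0.1297, 0.0409) = -0.0888
f(x_2) = 6*(-0.0888)^2 - 1*(-0.0888) + 0.79*|-0.0888| = 0.2062


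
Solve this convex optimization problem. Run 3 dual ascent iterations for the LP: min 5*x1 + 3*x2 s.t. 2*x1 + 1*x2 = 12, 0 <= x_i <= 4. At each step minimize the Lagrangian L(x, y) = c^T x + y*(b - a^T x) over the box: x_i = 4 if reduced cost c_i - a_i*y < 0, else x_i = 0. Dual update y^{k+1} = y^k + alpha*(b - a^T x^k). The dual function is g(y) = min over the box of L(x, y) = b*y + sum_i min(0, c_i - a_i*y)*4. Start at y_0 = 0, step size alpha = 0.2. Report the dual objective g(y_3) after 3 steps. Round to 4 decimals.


Dual ascent for LP: min 5*x1 + 3*x2, 2*x1 + 1*x2 = 12, 0 <= x_i <= 4
Step 1: y^k = 0.0, reduced costs: (5.0, 3.0)
  x^k = (0.0, 0.0), subgradient = b - a^T x = 12.0
  y^{k+1} = 0.0 + 0.2*12.0 = 2.4
Step 2: y^k = 2.4, reduced costs: (0.2, 0.6)
  x^k = (0.0, 0.0), subgradient = b - a^T x = 12.0
  y^{k+1} = 2.4 + 0.2*12.0 = 4.8
Step 3: y^k = 4.8, reduced costs: (-4.6, -1.8)
  x^k = (4.0, 4.0), subgradient = b - a^T x = 0.0
  y^{k+1} = 4.8 + 0.2*0.0 = 4.8
Dual objective at y_3 = 4.8: reduced costs (-4.6, -1.8), box minimizer x = (4.0, 4.0)
g(y_3) = b*y + (c1 - a1*y)*x1 + (c2 - a2*y)*x2 = 12*4.8 + (-4.6)*4.0 + (-1.8)*4.0 = 57.6 - 18.4 - 7.2 = 32.0


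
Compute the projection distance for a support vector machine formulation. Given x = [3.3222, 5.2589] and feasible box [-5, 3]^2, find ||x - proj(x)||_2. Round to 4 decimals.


Project each component onto [-5, 3].
clip(3.3222) = 3.0, clip(5.2589) = 3.0
Projection = [3.0, 3.0]
Squared diffs: [0.1038, 5.1026]
Distance = sqrt(5.2064) = 2.2818


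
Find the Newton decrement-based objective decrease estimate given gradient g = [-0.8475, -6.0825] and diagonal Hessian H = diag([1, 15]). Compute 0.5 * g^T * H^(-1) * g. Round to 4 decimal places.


Step 1: H is diagonal, so H^(-1) * g = [-0.8475, -0.4055].
Step 2: g^T H^(-1) g = sum_i g_i^2 / H_ii
  = (-0.8475)^2/1 + (-6.0825)^2/15
  = 0.7183 + 2.4665 = 3.1847
Step 3: Objective decrease = 0.5 * g^T H^(-1) g = 1.5924


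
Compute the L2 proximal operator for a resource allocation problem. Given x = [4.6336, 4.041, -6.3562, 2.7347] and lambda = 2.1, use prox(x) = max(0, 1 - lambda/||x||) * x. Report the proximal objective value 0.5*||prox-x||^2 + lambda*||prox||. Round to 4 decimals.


Step 1: Compute ||x||.
||x|| = 9.2563
Step 2: Compute scaling factor.
scale = max(0, 1 - 2.1/9.2563) = 0.7731
Step 3: prox(x) = [3.5824, 3.1242, -4.9142, 2.1143]
||prox(x)|| = 7.1563
Step 4: Proximal objective.
0.5*||prox-x||^2 = 2.205
lambda*||prox|| = 15.0282
Total = 17.2333


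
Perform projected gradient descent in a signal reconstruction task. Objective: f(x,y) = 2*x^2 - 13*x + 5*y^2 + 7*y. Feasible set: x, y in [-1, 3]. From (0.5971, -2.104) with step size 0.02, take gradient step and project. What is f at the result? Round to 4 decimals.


Step 1: Compute gradient at (0.5971, -2.104).
grad_x = 2*2*0.5971 - 13 = -10.6116
grad_y = 2*5*-2.104 + 7 = -14.04
Step 2: Gradient step.
x_raw = 0.5971 - 0.02*-10.6116 = 0.8093
y_raw = -2.104 - 0.02*-14.04 = -1.8232
Step 3: Project onto [-1, 3].
x_proj = clip(0.8093) = 0.8093
y_proj = clip(-1.8232) = -1.0
Step 4: Evaluate f.
f(0.8093, -1.0) = -11.2113


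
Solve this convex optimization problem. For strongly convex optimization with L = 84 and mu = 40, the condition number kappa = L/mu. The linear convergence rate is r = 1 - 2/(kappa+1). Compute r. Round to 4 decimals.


Step 1: Compute the condition number.
kappa = L/mu = 84/40 = 2.1
Step 2: Compute the convergence rate.
r = 1 - 2/(kappa + 1) = 1 - 2*mu/(L + mu) = (L - mu)/(L + mu) = 44/124 = 0.3548


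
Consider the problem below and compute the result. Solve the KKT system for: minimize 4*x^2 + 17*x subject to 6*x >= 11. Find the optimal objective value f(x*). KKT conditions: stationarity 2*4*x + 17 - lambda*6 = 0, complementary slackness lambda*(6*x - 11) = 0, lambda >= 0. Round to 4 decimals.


Step 1: Try lambda = 0 (constraint inactive).
x_unc = -17/(2*4) = -2.125
Check: 6*-2.125 = -12.75 < 11 -- violated!
Step 2: Constraint must be active: 6*x = 11
x* = 11/6 = 1.8333 (rounded; the exact value 11/6 is used below)
lambda = (2*4*(11/6) + 17)/6 = 5.2778
Step 3: Compute optimal value.
f(x*) = 4*(11/6)^2 + 17*(11/6) = 44.6111


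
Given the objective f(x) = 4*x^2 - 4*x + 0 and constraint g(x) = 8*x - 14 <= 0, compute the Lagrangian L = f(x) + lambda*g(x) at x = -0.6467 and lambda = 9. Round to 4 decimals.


Step 1: Evaluate f(x).
f(-0.6467) = 4*(-0.6467)^2 - 4*(-0.6467) + 0 = 4.2597
Step 2: Evaluate g(x).
g(-0.6467) = 8*-0.6467 - 14 = -19.1736
Step 3: Compute Lagrangian.
L = 4.2597 + 9*-19.1736 = -168.3027


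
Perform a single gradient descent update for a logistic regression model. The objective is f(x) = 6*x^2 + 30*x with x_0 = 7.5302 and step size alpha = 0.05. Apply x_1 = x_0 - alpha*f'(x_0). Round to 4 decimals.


We compute the gradient at x_0 and apply the update.
f'(x) = 12*x + 30
f'(7.5302) = 12*7.5302 + 30 = 120.3624
x_1 = 7.5302 - 0.05*120.3624 = 1.5121


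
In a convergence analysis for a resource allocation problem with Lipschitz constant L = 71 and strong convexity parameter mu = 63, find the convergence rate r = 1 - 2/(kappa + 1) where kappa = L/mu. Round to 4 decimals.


Step 1: Compute the condition number.
kappa = L/mu = 71/63 = 1.127
Step 2: Compute the convergence rate.
r = 1 - 2/(kappa + 1) = 1 - 2*mu/(L + mu) = (L - mu)/(L + mu) = 8/134 = 0.0597


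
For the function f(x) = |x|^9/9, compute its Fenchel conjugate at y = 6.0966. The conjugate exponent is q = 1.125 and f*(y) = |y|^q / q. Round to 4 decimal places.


The conjugate exponent q satisfies 1/p + 1/q = 1.
p = 9, so q = 9/(9 - 1) = 1.125
|y|^q = 6.0966^1.125 = 7.6423
f*(6.0966) = 7.6423 / 1.125 = 6.7931


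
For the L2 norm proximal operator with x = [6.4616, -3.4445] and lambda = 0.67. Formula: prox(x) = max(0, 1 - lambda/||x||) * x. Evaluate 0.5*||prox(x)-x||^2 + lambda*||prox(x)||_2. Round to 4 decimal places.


Step 1: Compute ||x||.
||x|| = 7.3224
Step 2: Compute scaling factor.
scale = max(0, 1 - 0.67/7.3224) = 0.9085
Step 3: prox(x) = [5.8704, -3.1293]
||prox(x)|| = 6.6524
Step 4: Proximal objective.
0.5*||prox-x||^2 = 0.2245
lambda*||prox|| = 4.4571
Total = 4.6815


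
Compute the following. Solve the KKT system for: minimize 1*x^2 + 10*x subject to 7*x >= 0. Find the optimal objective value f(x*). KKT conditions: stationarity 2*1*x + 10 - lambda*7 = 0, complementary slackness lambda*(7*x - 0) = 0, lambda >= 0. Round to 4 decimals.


Step 1: Try lambda = 0 (constraint inactive).
x_unc = -10/(2*1) = -5.0
Check: 7*-5.0 = -35.0 < 0 -- violated!
Step 2: Constraint must be active: 7*x = 0
x* = 0/7 = 0.0
lambda = (2*1*0.0 + 10)/7 = 1.4286
Step 3: Compute optimal value.
f(x*) = 1*0.0^2 + 10*0.0 = 0.0


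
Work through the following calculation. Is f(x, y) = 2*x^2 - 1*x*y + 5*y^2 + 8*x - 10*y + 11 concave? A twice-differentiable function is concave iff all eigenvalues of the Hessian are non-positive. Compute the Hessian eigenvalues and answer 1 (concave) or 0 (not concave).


The Hessian of f(x,y) = 2*x^2 - 1*x*y + 5*y^2 + 8*x - 10*y + 11 is:
H = [[4, -1], [-1, 10]]
Trace = 4 + 10 = 14
Determinant = 4*10 - (-1)^2 = 39
Discriminant = (14)^2 - 4*39 = 40.0
Eigenvalues: lambda_1 = 3.8377, lambda_2 = 10.1623
The function is not concave.

0


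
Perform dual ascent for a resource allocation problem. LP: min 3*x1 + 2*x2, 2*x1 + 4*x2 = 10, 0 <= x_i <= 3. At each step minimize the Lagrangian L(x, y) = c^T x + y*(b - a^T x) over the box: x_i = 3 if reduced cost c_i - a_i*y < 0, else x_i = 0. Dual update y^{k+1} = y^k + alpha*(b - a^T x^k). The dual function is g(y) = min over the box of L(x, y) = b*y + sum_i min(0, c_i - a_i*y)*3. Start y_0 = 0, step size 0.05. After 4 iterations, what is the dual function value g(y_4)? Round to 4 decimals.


Dual ascent for LP: min 3*x1 + 2*x2, 2*x1 + 4*x2 = 10, 0 <= x_i <= 3
Step 1: y^k = 0.0, reduced costs: (3.0, 2.0)
  x^k = (0.0, 0.0), subgradient = b - a^T x = 10.0
  y^{k+1} = 0.0 + 0.05*10.0 = 0.5
Step 2: y^k = 0.5, reduced costs: (2.0, 0.0)
  x^k = (0.0, 0.0), subgradient = b - a^T x = 10.0
  y^{k+1} = 0.5 + 0.05*10.0 = 1.0
Step 3: y^k = 1.0, reduced costs: (1.0, -2.0)
  x^k = (0.0, 3.0), subgradient = b - a^T x = -2.0
  y^{k+1} = 1.0 + 0.05*-2.0 = 0.9
Step 4: y^k = 0.9, reduced costs: (1.2, -1.6)
  x^k = (0.0, 3.0), subgradient = b - a^T x = -2.0
  y^{k+1} = 0.9 + 0.05*-2.0 = 0.8
Dual objective at y_4 = 0.8: reduced costs (1.4, -1.2), box minimizer x = (0.0, 3.0)
g(y_4) = b*y + (c1 - a1*y)*x1 + (c2 - a2*y)*x2 = 10*0.8 + 1.4*0.0 + (-1.2)*3.0 = 8.0 + 0.0 - 3.6 = 4.4


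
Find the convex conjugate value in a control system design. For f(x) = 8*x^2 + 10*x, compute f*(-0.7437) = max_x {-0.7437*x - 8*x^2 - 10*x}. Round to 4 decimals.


f*(y) = sup_x {y*x - a*x^2 - b*x} = sup_x {(y-b)*x - a*x^2}
FOC: (y - b) - 2a*x = 0 => x* = (y - b)/(2a)
x* = (-0.7437 - 10)/(2*8) = -0.6715
f*(-0.7437) = (y-b)^2/(4a) = (-0.7437 - 10)^2/(4*8)
= 115.4271/32 = 3.6071


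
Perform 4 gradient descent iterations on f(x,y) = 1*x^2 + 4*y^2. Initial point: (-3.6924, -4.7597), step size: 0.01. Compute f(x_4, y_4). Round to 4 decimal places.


Gradient descent on f(x,y) = 1*x^2 + 4*y^2.
Starting point: (-3.6924, -4.7597), alpha = 0.01
Step 1: grad_x = 2*1*-3.6924 = -7.3848, grad_y = 2*4*-4.7597 = -38.0776
  x_1 = -3.6924 - 0.01*-7.3848 = -3.6186
  y_1 = -4.7597 - 0.01*-38.0776 = -4.3789
Step 2: grad_x = 2*1*-3.6186 = -7.2371, grad_y = 2*4*-4.3789 = -35.0314
  x_2 = -3.6186 - 0.01*-7.2371 = -3.5462
  y_2 = -4.3789 - 0.01*-35.0314 = -4.0286
Step 3: grad_x = 2*1*-3.5462 = -7.0924, grad_y = 2*4*-4.0286 = -32.2289
  x_3 = -3.5462 - 0.01*-7.0924 = -3.4753
  y_3 = -4.0286 - 0.01*-32.2289 = -3.7063
Step 4: grad_x = 2*1*-3.4753 = -6.9505, grad_y = 2*4*-3.7063 = -29.6506
  x_4 = -3.4753 - 0.01*-6.9505 = -3.4058
  y_4 = -3.7063 - 0.01*-29.6506 = -3.4098
f(-3.4058, -3.4098) = 1*(-3.4058)^2 + 4*(-3.4098)^2 = 58.1065


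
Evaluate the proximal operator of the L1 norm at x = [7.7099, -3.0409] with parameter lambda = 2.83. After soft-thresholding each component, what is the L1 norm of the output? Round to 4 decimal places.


Soft-thresholding with lambda = 2.83:
prox(7.7099) = sign(7.7099)*max(|7.7099| - 2.83, 0) = 4.8799
prox(-3.0409) = sign(-3.0409)*max(|-3.0409| - 2.83, 0) = -0.2109
prox(x) = [4.8799, -0.2109]
||prox(x)||_1 = 4.8799 + 0.2109 = 5.0908


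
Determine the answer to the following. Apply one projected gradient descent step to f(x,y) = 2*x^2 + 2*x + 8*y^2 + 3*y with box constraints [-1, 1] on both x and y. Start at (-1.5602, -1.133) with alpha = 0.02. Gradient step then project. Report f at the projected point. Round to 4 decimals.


Step 1: Compute gradient at (-1.5602, -1.133).
grad_x = 2*2*-1.5602 + 2 = -4.2408
grad_y = 2*8*-1.133 + 3 = -15.128
Step 2: Gradient step.
x_raw = -1.5602 - 0.02*-4.2408 = -1.4754
y_raw = -1.133 - 0.02*-15.128 = -0.8304
Step 3: Project onto [-1, 1].
x_proj = clip(-1.4754) = -1.0
y_proj = clip(-0.8304) = -0.8304
Step 4: Evaluate f.
f(-1.0, -0.8304) = 3.0257


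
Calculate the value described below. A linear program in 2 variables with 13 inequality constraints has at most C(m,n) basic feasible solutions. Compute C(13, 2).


Each vertex corresponds to some choice of n active constraints out of m, so the number of vertices is at most C(m, n) = m! / (n!(m-n)!).
m = 13, n = 2
Numerator: 13 * 12
Denominator: 2! = 2
C(13, 2) = 78


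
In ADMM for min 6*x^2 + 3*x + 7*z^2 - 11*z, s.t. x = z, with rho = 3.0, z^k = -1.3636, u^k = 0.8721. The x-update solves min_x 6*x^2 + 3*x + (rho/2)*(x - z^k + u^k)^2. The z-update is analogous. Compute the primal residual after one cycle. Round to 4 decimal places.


ADMM iteration with rho = 3.0, z^k = -1.3636, u^k = 0.8721
Step 1: x-update.
Minimize 6*x^2 + 3*x + (3.0/2)*(x + 1.3636 + 0.8721)^2
FOC: (2*6 + 3.0)*x = -3 + 3.0*(-1.3636 - 0.8721)
x^{k+1} = -0.6471
Step 2: z-update.
Minimize 7*z^2 - 11*z + (3.0/2)*(-0.6471 - z + 0.8721)^2
FOC: (2*7 + 3.0)*z = 11 + 3.0*(-0.6471 + 0.8721)
z^{k+1} = 0.6868
Step 3: u-update.
u^{k+1} = 0.8721 - 0.6471 - 0.6868 = -0.4618
Step 4: Primal residual = |-0.6471 - 0.6868| = 1.3339


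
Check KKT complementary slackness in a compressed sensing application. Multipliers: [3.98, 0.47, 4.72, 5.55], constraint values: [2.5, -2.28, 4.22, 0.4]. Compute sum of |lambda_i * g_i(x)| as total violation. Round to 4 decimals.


KKT complementary slackness check:
lambda_1 * g_1 = 3.98 * 2.5 = 9.95
lambda_2 * g_2 = 0.47 * -2.28 = -1.0716
lambda_3 * g_3 = 4.72 * 4.22 = 19.9184
lambda_4 * g_4 = 5.55 * 0.4 = 2.22
Total violation = 9.95 + 1.0716 + 19.9184 + 2.22 = 33.16


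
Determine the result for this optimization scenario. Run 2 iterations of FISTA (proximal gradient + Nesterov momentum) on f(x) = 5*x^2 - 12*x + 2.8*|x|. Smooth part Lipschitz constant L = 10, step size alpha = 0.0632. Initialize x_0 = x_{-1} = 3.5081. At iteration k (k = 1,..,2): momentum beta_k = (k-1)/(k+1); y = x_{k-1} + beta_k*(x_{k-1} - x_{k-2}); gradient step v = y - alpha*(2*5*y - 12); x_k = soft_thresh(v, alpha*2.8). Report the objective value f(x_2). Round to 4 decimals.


FISTA on f(x) = 5*x^2 - 12*x + 2.8*|x|
L = 10, alpha = 0.0632
Iteration 1: beta = 0.0, y = 3.5081 + 0.0*(3.5081 - 3.5081) = 3.5081
  grad(y) = 23.081, v = y - alpha*grad = 2.0494
  prox(v) = soft_thresh(2.0494, 0.177) = 1.8724
Iteration 2: beta = 0.3333, y = 1.8724 + 0.3333*(1.8724 - 3.5081) = 1.3272
  grad(y) = 1.2719, v = y - alpha*grad = 1.2468
  prox(v) = soft_thresh(1.2468, 0.177) = 1.0698
f(x_2) = 5*1.0698^2 - 12*1.0698 + 2.8*|1.0698| = -4.1197


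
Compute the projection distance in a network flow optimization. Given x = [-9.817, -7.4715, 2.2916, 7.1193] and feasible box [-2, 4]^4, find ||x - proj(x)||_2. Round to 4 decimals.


Project each component onto [-2, 4].
clip(-9.817) = -2.0, clip(-7.4715) = -2.0, clip(2.2916) = 2.2916, clip(7.1193) = 4.0
Projection = [-2.0, -2.0, 2.2916, 4.0]
Squared diffs: [61.1055, 29.9373, 0.0, 9.73]
Distance = sqrt(100.7728) = 10.0386
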